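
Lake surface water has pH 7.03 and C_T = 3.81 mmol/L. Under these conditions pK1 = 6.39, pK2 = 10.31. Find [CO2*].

α₀ = 1 / (1 + K1/[H⁺] + K1K2/[H⁺]²) = 1 / (1 + 10^+0.64 + 10^-2.64)
   = 1 / (1 + 4.3652 + 0.0022909) = 1/5.3674 = 0.1863
[CO2*] = α₀ × DIC = 0.1863 × 3.81 = 0.710 mmol/L

[CO2*] = 0.710 mmol/L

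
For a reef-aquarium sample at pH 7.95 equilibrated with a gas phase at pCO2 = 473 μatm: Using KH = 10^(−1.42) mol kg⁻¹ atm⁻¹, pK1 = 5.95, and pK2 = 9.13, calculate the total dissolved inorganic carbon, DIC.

DIC = 1.94 mmol/kg

[CO2*] = KH · pCO2 = 10^(−1.42) × 473×10^-6 = 1.798×10^-5 mol/kg
α₀ = 1/(1 + K1/[H⁺] + K1K2/[H⁺]²) = 1/(1 + 10^+2.00 + 10^+0.82) = 0.009293
DIC = [CO2*]/α₀ = 1.798×10^-5 / 0.009293 = 1.94 mmol/kg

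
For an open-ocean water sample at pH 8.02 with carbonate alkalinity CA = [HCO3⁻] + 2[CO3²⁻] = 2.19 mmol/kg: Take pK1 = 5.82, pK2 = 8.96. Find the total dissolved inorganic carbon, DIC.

DIC = 2.00 mmol/kg

CA = [HCO3⁻] + 2[CO3²⁻] = (α₁ + 2α₂)·DIC
At pH 8.02: [H⁺]/K1 = 10^-2.20 = 0.0063096, K2/[H⁺] = 10^-0.94 = 0.11482
α₁ = 1/(1 + 0.0063096 + 0.11482) = 1/1.1211 = 0.8920; α₂ = α₁·K2/[H⁺] = 0.1024
α₁ + 2α₂ = 1.0968
DIC = CA / (α₁ + 2α₂) = 2.19 / 1.0968 = 2.00 mmol/kg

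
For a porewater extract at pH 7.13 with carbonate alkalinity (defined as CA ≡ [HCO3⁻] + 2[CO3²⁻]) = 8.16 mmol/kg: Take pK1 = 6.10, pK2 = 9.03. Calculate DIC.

DIC = 8.80 mmol/kg

CA = [HCO3⁻] + 2[CO3²⁻] = (α₁ + 2α₂)·DIC
At pH 7.13: [H⁺]/K1 = 10^-1.03 = 0.093325, K2/[H⁺] = 10^-1.90 = 0.012589
α₁ = 1/(1 + 0.093325 + 0.012589) = 1/1.1059 = 0.9042; α₂ = α₁·K2/[H⁺] = 0.01138
α₁ + 2α₂ = 0.9270
DIC = CA / (α₁ + 2α₂) = 8.16 / 0.9270 = 8.80 mmol/kg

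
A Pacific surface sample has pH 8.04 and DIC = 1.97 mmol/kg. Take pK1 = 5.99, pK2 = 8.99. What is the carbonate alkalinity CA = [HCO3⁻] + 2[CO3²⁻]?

CA = [HCO3⁻] + 2[CO3²⁻] = (α₁ + 2α₂)·DIC
At pH 8.04: [H⁺]/K1 = 10^-2.05 = 0.0089125, K2/[H⁺] = 10^-0.95 = 0.11220
α₁ = 1/(1 + 0.0089125 + 0.11220) = 1/1.1211 = 0.8920; α₂ = α₁·K2/[H⁺] = 0.1001
α₁ + 2α₂ = 1.0921
CA = 1.0921 × 1.97 = 2.15 mmol/kg

CA = 2.15 mmol/kg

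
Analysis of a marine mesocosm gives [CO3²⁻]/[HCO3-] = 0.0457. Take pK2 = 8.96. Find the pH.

From K2 = [H⁺][CO3²⁻]/[HCO3-]:  pH = pK2 + log₁₀([CO3²⁻]/[HCO3-])
log₁₀(0.0457) = -1.340
pH = 8.96 + (-1.340) = 7.62

pH = 7.62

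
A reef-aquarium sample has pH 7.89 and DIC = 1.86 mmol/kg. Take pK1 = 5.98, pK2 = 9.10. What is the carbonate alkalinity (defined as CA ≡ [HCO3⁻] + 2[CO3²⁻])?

CA = [HCO3⁻] + 2[CO3²⁻] = (α₁ + 2α₂)·DIC
At pH 7.89: [H⁺]/K1 = 10^-1.91 = 0.012303, K2/[H⁺] = 10^-1.21 = 0.061660
α₁ = 1/(1 + 0.012303 + 0.061660) = 1/1.0740 = 0.9311; α₂ = α₁·K2/[H⁺] = 0.05741
α₁ + 2α₂ = 1.0460
CA = 1.0460 × 1.86 = 1.95 mmol/kg

CA = 1.95 mmol/kg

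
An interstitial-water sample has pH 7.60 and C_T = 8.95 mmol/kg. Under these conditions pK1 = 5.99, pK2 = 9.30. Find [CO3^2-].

[CO3²⁻] = 0.171 mmol/kg

α₂ = 1 / (1 + [H⁺]/K2 + [H⁺]²/(K1K2)) = 1 / (1 + 10^+1.70 + 10^+0.09)
   = 1 / (1 + 50.119 + 1.2303) = 1/52.349 = 0.01910
[CO3²⁻] = α₂ × DIC = 0.01910 × 8.95 = 0.171 mmol/kg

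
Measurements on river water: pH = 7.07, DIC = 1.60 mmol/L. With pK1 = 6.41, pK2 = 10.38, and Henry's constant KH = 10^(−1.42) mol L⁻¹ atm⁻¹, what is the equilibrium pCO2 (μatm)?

pCO2 = 7550 μatm

α₀ = 1 / (1 + K1/[H⁺] + K1K2/[H⁺]²) = 1 / (1 + 10^+0.66 + 10^-2.65)
   = 1 / (1 + 4.5709 + 0.0022387) = 1/5.5731 = 0.1794
[CO2*] = α₀ × DIC = 0.1794 × 1.60 = 0.2871 mmol/L
pCO2 = [CO2*]/KH = 2.871×10^-4 / 3.802×10^-2 = 7550 μatm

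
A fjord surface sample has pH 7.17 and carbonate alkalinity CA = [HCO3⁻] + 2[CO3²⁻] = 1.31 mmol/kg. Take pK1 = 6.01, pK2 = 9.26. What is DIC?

CA = [HCO3⁻] + 2[CO3²⁻] = (α₁ + 2α₂)·DIC
At pH 7.17: [H⁺]/K1 = 10^-1.16 = 0.069183, K2/[H⁺] = 10^-2.09 = 0.0081283
α₁ = 1/(1 + 0.069183 + 0.0081283) = 1/1.0773 = 0.9282; α₂ = α₁·K2/[H⁺] = 0.007545
α₁ + 2α₂ = 0.9433
DIC = CA / (α₁ + 2α₂) = 1.31 / 0.9433 = 1.39 mmol/kg

DIC = 1.39 mmol/kg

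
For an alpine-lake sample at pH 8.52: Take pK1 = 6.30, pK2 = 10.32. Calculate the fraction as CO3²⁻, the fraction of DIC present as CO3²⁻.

α₂ = 1 / (1 + [H⁺]/K2 + [H⁺]²/(K1K2)) = 1 / (1 + 10^+1.80 + 10^-0.42)
   = 1 / (1 + 63.096 + 0.38019) = 1/64.476 = 0.01551

α₂ = 0.0155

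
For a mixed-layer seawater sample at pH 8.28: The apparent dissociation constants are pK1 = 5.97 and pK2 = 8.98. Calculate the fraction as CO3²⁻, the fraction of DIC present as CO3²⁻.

α₂ = 0.166

α₂ = 1 / (1 + [H⁺]/K2 + [H⁺]²/(K1K2)) = 1 / (1 + 10^+0.70 + 10^-1.61)
   = 1 / (1 + 5.0119 + 0.024547) = 1/6.0364 = 0.1657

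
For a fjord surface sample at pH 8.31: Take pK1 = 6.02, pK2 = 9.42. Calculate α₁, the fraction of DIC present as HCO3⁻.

α₁ = 0.924

α₁ = 1 / (1 + [H⁺]/K1 + K2/[H⁺]) = 1 / (1 + 10^-2.29 + 10^-1.11)
   = 1 / (1 + 0.0051286 + 0.077625) = 1/1.0828 = 0.9236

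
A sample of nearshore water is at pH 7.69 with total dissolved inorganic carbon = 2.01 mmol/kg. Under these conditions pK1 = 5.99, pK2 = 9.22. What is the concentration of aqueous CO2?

α₀ = 1 / (1 + K1/[H⁺] + K1K2/[H⁺]²) = 1 / (1 + 10^+1.70 + 10^+0.17)
   = 1 / (1 + 50.119 + 1.4791) = 1/52.598 = 0.01901
[CO2*] = α₀ × DIC = 0.01901 × 2.01 = 0.0382 mmol/kg

[CO2*] = 0.0382 mmol/kg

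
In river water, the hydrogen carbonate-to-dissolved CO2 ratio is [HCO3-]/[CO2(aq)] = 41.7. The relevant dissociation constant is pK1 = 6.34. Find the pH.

From K1 = [H⁺][HCO3-]/[CO2(aq)]:  pH = pK1 + log₁₀([HCO3-]/[CO2(aq)])
log₁₀(41.7) = +1.620
pH = 6.34 + (+1.620) = 7.96

pH = 7.96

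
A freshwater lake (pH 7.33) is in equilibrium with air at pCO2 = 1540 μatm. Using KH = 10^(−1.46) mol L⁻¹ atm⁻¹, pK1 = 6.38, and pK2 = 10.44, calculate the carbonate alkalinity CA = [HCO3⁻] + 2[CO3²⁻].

[CO2*] = KH · pCO2 = 10^(−1.46) × 1540×10^-6 = 5.340×10^-5 mol/L
α₀ = 1/(1 + K1/[H⁺] + K1K2/[H⁺]²) = 1/(1 + 10^+0.95 + 10^-2.16) = 0.1008
DIC = [CO2*]/α₀ = 5.340×10^-5 / 0.1008 = 0.5297 mmol/L
CA = (α₁ + 2α₂)·DIC = (0.8985 + 2×0.0006975) × 0.5297 = 0.477 mmol/L

CA = 0.477 mmol/L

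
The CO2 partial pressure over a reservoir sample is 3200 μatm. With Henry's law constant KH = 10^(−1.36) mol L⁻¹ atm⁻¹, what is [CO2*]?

KH = 10^(−1.36) = 4.365×10^-2 mol L⁻¹ atm⁻¹
[CO2*] = KH · pCO2 = 4.365×10^-2 × 3200×10^-6 atm = 1.40×10^-4 mol/L

[CO2*] = 140 μmol/L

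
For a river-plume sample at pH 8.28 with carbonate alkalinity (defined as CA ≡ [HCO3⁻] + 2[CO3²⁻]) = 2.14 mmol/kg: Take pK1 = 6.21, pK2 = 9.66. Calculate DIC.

DIC = 2.07 mmol/kg

CA = [HCO3⁻] + 2[CO3²⁻] = (α₁ + 2α₂)·DIC
At pH 8.28: [H⁺]/K1 = 10^-2.07 = 0.0085114, K2/[H⁺] = 10^-1.38 = 0.041687
α₁ = 1/(1 + 0.0085114 + 0.041687) = 1/1.0502 = 0.9522; α₂ = α₁·K2/[H⁺] = 0.03969
α₁ + 2α₂ = 1.0316
DIC = CA / (α₁ + 2α₂) = 2.14 / 1.0316 = 2.07 mmol/kg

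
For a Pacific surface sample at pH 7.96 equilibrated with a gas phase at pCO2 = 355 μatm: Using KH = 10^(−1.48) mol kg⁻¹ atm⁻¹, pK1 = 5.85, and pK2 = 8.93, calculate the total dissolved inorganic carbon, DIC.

[CO2*] = KH · pCO2 = 10^(−1.48) × 355×10^-6 = 1.176×10^-5 mol/kg
α₀ = 1/(1 + K1/[H⁺] + K1K2/[H⁺]²) = 1/(1 + 10^+2.11 + 10^+1.14) = 0.006962
DIC = [CO2*]/α₀ = 1.176×10^-5 / 0.006962 = 1.69 mmol/kg

DIC = 1.69 mmol/kg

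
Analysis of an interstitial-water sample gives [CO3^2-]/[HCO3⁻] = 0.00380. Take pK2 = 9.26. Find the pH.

pH = 6.84

From K2 = [H⁺][CO3^2-]/[HCO3⁻]:  pH = pK2 + log₁₀([CO3^2-]/[HCO3⁻])
log₁₀(0.00380) = -2.420
pH = 9.26 + (-2.420) = 6.84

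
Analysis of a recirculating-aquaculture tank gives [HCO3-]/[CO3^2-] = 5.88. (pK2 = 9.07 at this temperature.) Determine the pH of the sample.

From K2 = [H⁺][CO3^2-]/[HCO3-]:  pH = pK2 − log₁₀([HCO3-]/[CO3^2-])
log₁₀(5.88) = +0.769
pH = 9.07 − (+0.769) = 8.30

pH = 8.30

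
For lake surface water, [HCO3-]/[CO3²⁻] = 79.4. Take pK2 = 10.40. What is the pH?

pH = 8.50

From K2 = [H⁺][CO3²⁻]/[HCO3-]:  pH = pK2 − log₁₀([HCO3-]/[CO3²⁻])
log₁₀(79.4) = +1.900
pH = 10.40 − (+1.900) = 8.50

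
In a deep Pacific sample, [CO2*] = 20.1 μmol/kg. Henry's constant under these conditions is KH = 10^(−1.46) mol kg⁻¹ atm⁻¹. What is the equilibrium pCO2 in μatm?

pCO2 = 580 μatm

KH = 10^(−1.46) = 3.467×10^-2 mol kg⁻¹ atm⁻¹
pCO2 = [CO2*]/KH = 20.1×10^-6 / 3.467×10^-2 = 5.80×10^-4 atm = 580 μatm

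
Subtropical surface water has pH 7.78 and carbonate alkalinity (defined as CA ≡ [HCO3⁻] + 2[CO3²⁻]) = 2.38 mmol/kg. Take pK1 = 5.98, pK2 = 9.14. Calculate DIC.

DIC = 2.32 mmol/kg

CA = [HCO3⁻] + 2[CO3²⁻] = (α₁ + 2α₂)·DIC
At pH 7.78: [H⁺]/K1 = 10^-1.80 = 0.015849, K2/[H⁺] = 10^-1.36 = 0.043652
α₁ = 1/(1 + 0.015849 + 0.043652) = 1/1.0595 = 0.9438; α₂ = α₁·K2/[H⁺] = 0.04120
α₁ + 2α₂ = 1.0262
DIC = CA / (α₁ + 2α₂) = 2.38 / 1.0262 = 2.32 mmol/kg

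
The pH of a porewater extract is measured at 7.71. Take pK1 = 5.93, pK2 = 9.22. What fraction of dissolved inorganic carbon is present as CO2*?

α₀ = 1 / (1 + K1/[H⁺] + K1K2/[H⁺]²) = 1 / (1 + 10^+1.78 + 10^+0.27)
   = 1 / (1 + 60.256 + 1.8621) = 1/63.118 = 0.01584

α₀ = 0.0158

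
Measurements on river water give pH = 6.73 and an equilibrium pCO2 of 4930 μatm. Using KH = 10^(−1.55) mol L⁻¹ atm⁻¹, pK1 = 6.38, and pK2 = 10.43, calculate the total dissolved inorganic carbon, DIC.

DIC = 0.450 mmol/L

[CO2*] = KH · pCO2 = 10^(−1.55) × 4930×10^-6 = 1.389×10^-4 mol/L
α₀ = 1/(1 + K1/[H⁺] + K1K2/[H⁺]²) = 1/(1 + 10^+0.35 + 10^-3.35) = 0.3087
DIC = [CO2*]/α₀ = 1.389×10^-4 / 0.3087 = 0.450 mmol/L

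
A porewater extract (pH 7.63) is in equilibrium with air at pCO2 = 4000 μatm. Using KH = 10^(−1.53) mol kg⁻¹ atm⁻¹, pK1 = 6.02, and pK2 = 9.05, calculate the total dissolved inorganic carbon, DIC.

DIC = 5.11 mmol/kg

[CO2*] = KH · pCO2 = 10^(−1.53) × 4000×10^-6 = 1.180×10^-4 mol/kg
α₀ = 1/(1 + K1/[H⁺] + K1K2/[H⁺]²) = 1/(1 + 10^+1.61 + 10^+0.19) = 0.02310
DIC = [CO2*]/α₀ = 1.180×10^-4 / 0.02310 = 5.11 mmol/kg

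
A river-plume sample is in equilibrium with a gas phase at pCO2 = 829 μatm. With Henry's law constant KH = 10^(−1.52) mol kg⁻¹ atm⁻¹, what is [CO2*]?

KH = 10^(−1.52) = 3.020×10^-2 mol kg⁻¹ atm⁻¹
[CO2*] = KH · pCO2 = 3.020×10^-2 × 829×10^-6 atm = 2.50×10^-5 mol/kg

[CO2*] = 25.0 μmol/kg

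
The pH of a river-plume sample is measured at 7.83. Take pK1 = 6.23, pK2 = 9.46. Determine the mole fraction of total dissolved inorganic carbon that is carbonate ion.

α₂ = 1 / (1 + [H⁺]/K2 + [H⁺]²/(K1K2)) = 1 / (1 + 10^+1.63 + 10^+0.03)
   = 1 / (1 + 42.658 + 1.0715) = 1/44.729 = 0.02236

α₂ = 0.0224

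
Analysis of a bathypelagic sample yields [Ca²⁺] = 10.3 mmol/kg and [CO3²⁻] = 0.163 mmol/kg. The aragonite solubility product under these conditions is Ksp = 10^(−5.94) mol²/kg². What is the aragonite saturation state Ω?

Ω = 1.46

Ksp = 10^(−5.94) = 1.148×10^-6
Ω = [Ca²⁺][CO3²⁻]/Ksp = (10.3×10^-3)(0.163×10^-3) / 1.148×10^-6 = 1.46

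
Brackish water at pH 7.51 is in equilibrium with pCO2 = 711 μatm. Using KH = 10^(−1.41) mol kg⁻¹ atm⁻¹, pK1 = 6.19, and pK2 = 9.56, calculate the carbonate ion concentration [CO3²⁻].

[CO2*] = KH · pCO2 = 10^(−1.41) × 711×10^-6 = 2.766×10^-5 mol/kg
α₀ = 1/(1 + K1/[H⁺] + K1K2/[H⁺]²) = 1/(1 + 10^+1.32 + 10^-0.73) = 0.04529
DIC = [CO2*]/α₀ = 2.766×10^-5 / 0.04529 = 0.6107 mmol/kg
[CO3²⁻] = α₂·DIC; α₂ = 0.008434, so [CO3²⁻] = 0.008434 × 0.6107 = 0.00515 mmol/kg = 5.15 μmol/kg

[CO3²⁻] = 5.15 μmol/kg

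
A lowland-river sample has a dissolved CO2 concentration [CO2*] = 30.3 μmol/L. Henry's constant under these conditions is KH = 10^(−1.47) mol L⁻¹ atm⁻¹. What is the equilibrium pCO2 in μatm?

KH = 10^(−1.47) = 3.388×10^-2 mol L⁻¹ atm⁻¹
pCO2 = [CO2*]/KH = 30.3×10^-6 / 3.388×10^-2 = 8.94×10^-4 atm = 894 μatm

pCO2 = 894 μatm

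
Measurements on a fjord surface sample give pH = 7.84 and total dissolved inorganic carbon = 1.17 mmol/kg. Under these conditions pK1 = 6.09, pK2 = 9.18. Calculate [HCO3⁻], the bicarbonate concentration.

α₁ = 1 / (1 + [H⁺]/K1 + K2/[H⁺]) = 1 / (1 + 10^-1.75 + 10^-1.34)
   = 1 / (1 + 0.017783 + 0.045709) = 1/1.0635 = 0.9403
[HCO3⁻] = α₁ × DIC = 0.9403 × 1.17 = 1.10 mmol/kg

[HCO3⁻] = 1.10 mmol/kg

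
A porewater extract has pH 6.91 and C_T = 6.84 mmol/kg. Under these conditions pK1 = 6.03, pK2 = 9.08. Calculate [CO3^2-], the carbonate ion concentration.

α₂ = 1 / (1 + [H⁺]/K2 + [H⁺]²/(K1K2)) = 1 / (1 + 10^+2.17 + 10^+1.29)
   = 1 / (1 + 147.91 + 19.498) = 1/168.41 = 0.005938
[CO3²⁻] = α₂ × DIC = 0.005938 × 6.84 = 0.0406 mmol/kg

[CO3²⁻] = 0.0406 mmol/kg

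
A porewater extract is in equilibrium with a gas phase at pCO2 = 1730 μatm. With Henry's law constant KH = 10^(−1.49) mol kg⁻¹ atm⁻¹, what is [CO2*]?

KH = 10^(−1.49) = 3.236×10^-2 mol kg⁻¹ atm⁻¹
[CO2*] = KH · pCO2 = 3.236×10^-2 × 1730×10^-6 atm = 5.60×10^-5 mol/kg

[CO2*] = 56.0 μmol/kg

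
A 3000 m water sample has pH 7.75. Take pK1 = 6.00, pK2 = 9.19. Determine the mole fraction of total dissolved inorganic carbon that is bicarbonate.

α₁ = 1 / (1 + [H⁺]/K1 + K2/[H⁺]) = 1 / (1 + 10^-1.75 + 10^-1.44)
   = 1 / (1 + 0.017783 + 0.036308) = 1/1.0541 = 0.9487

α₁ = 0.949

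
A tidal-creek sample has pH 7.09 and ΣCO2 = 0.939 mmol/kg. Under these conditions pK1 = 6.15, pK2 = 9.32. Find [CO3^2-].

α₂ = 1 / (1 + [H⁺]/K2 + [H⁺]²/(K1K2)) = 1 / (1 + 10^+2.23 + 10^+1.29)
   = 1 / (1 + 169.82 + 19.498) = 1/190.32 = 0.005254
[CO3²⁻] = α₂ × DIC = 0.005254 × 0.939 = 0.00493 mmol/kg = 4.93 μmol/kg

[CO3²⁻] = 4.93 μmol/kg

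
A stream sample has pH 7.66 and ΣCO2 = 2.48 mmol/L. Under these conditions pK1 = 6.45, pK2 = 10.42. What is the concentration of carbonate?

[CO3²⁻] = 4.05 μmol/L

α₂ = 1 / (1 + [H⁺]/K2 + [H⁺]²/(K1K2)) = 1 / (1 + 10^+2.76 + 10^+1.55)
   = 1 / (1 + 575.44 + 35.481) = 1/611.92 = 0.001634
[CO3²⁻] = α₂ × DIC = 0.001634 × 2.48 = 0.00405 mmol/L = 4.05 μmol/L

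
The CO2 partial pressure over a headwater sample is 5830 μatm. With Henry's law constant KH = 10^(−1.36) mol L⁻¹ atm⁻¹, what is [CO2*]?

KH = 10^(−1.36) = 4.365×10^-2 mol L⁻¹ atm⁻¹
[CO2*] = KH · pCO2 = 4.365×10^-2 × 5830×10^-6 atm = 2.54×10^-4 mol/L

[CO2*] = 254 μmol/L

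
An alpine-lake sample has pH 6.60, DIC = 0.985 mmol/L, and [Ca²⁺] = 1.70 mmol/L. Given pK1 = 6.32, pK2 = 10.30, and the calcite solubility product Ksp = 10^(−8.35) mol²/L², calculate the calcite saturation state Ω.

α₂ = 1 / (1 + [H⁺]/K2 + [H⁺]²/(K1K2)) = 1 / (1 + 10^+3.70 + 10^+3.42)
   = 1 / (1 + 5011.9 + 2630.3) = 1/7643.1 = 0.0001308
[CO3²⁻] = α₂ × DIC = 0.0001308 × 0.985 = 0.0001289 mmol/L = 0.1289 μmol/L
Ksp = 10^(−8.35) = 4.467×10^-9
Ω = [Ca²⁺][CO3²⁻]/Ksp = (1.70×10^-3)(1.289×10^-7) / 4.467×10^-9 = 0.0490

Ω = 0.0490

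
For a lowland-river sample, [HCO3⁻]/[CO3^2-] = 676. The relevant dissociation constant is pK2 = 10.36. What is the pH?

pH = 7.53

From K2 = [H⁺][CO3^2-]/[HCO3⁻]:  pH = pK2 − log₁₀([HCO3⁻]/[CO3^2-])
log₁₀(676) = +2.830
pH = 10.36 − (+2.830) = 7.53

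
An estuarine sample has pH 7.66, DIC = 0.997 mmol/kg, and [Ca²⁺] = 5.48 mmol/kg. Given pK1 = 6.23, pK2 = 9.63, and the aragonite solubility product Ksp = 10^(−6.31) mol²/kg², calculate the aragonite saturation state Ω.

α₂ = 1 / (1 + [H⁺]/K2 + [H⁺]²/(K1K2)) = 1 / (1 + 10^+1.97 + 10^+0.54)
   = 1 / (1 + 93.325 + 3.4674) = 1/97.793 = 0.01023
[CO3²⁻] = α₂ × DIC = 0.01023 × 0.997 = 0.01020 mmol/kg = 10.20 μmol/kg
Ksp = 10^(−6.31) = 4.898×10^-7
Ω = [Ca²⁺][CO3²⁻]/Ksp = (5.48×10^-3)(1.020×10^-5) / 4.898×10^-7 = 0.114

Ω = 0.114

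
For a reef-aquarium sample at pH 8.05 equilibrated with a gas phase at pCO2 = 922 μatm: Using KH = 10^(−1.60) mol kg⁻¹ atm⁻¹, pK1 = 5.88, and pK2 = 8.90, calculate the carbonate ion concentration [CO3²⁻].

[CO2*] = KH · pCO2 = 10^(−1.60) × 922×10^-6 = 2.316×10^-5 mol/kg
α₀ = 1/(1 + K1/[H⁺] + K1K2/[H⁺]²) = 1/(1 + 10^+2.17 + 10^+1.32) = 0.005889
DIC = [CO2*]/α₀ = 2.316×10^-5 / 0.005889 = 3.933 mmol/kg
[CO3²⁻] = α₂·DIC; α₂ = 0.1230, so [CO3²⁻] = 0.1230 × 3.933 = 0.484 mmol/kg

[CO3²⁻] = 0.484 mmol/kg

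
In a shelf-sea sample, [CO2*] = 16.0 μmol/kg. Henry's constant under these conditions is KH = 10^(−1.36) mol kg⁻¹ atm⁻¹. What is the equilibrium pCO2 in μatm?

KH = 10^(−1.36) = 4.365×10^-2 mol kg⁻¹ atm⁻¹
pCO2 = [CO2*]/KH = 16.0×10^-6 / 4.365×10^-2 = 3.67×10^-4 atm = 367 μatm

pCO2 = 367 μatm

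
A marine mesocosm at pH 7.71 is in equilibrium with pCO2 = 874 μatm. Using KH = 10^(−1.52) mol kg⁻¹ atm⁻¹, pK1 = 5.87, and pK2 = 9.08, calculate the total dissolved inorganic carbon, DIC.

DIC = 1.93 mmol/kg

[CO2*] = KH · pCO2 = 10^(−1.52) × 874×10^-6 = 2.639×10^-5 mol/kg
α₀ = 1/(1 + K1/[H⁺] + K1K2/[H⁺]²) = 1/(1 + 10^+1.84 + 10^+0.47) = 0.01367
DIC = [CO2*]/α₀ = 2.639×10^-5 / 0.01367 = 1.93 mmol/kg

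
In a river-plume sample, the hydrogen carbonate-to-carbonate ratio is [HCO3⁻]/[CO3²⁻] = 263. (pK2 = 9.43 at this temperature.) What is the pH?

From K2 = [H⁺][CO3²⁻]/[HCO3⁻]:  pH = pK2 − log₁₀([HCO3⁻]/[CO3²⁻])
log₁₀(263) = +2.420
pH = 9.43 − (+2.420) = 7.01

pH = 7.01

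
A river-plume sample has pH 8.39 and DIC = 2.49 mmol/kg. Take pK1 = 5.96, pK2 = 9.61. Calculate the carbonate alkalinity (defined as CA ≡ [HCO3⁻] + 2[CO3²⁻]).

CA = [HCO3⁻] + 2[CO3²⁻] = (α₁ + 2α₂)·DIC
At pH 8.39: [H⁺]/K1 = 10^-2.43 = 0.0037154, K2/[H⁺] = 10^-1.22 = 0.060256
α₁ = 1/(1 + 0.0037154 + 0.060256) = 1/1.0640 = 0.9399; α₂ = α₁·K2/[H⁺] = 0.05663
α₁ + 2α₂ = 1.0531
CA = 1.0531 × 2.49 = 2.62 mmol/kg

CA = 2.62 mmol/kg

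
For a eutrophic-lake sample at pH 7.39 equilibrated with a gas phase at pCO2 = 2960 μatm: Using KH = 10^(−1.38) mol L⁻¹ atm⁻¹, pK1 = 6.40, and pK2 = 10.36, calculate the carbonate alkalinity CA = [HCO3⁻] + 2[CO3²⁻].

CA = 1.21 mmol/L

[CO2*] = KH · pCO2 = 10^(−1.38) × 2960×10^-6 = 1.234×10^-4 mol/L
α₀ = 1/(1 + K1/[H⁺] + K1K2/[H⁺]²) = 1/(1 + 10^+0.99 + 10^-1.98) = 0.09274
DIC = [CO2*]/α₀ = 1.234×10^-4 / 0.09274 = 1.331 mmol/L
CA = (α₁ + 2α₂)·DIC = (0.9063 + 2×0.0009711) × 1.331 = 1.21 mmol/L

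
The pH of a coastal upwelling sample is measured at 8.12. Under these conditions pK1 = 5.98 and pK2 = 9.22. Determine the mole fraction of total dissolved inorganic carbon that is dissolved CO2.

α₀ = 0.00667

α₀ = 1 / (1 + K1/[H⁺] + K1K2/[H⁺]²) = 1 / (1 + 10^+2.14 + 10^+1.04)
   = 1 / (1 + 138.04 + 10.965) = 1/150.00 = 0.006667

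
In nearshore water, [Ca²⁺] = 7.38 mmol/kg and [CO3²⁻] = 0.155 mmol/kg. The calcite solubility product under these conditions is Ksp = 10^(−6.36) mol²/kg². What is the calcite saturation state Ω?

Ω = 2.62

Ksp = 10^(−6.36) = 4.365×10^-7
Ω = [Ca²⁺][CO3²⁻]/Ksp = (7.38×10^-3)(0.155×10^-3) / 4.365×10^-7 = 2.62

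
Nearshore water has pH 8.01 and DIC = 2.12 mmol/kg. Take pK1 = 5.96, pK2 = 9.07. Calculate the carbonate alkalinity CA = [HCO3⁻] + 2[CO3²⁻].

CA = 2.27 mmol/kg

CA = [HCO3⁻] + 2[CO3²⁻] = (α₁ + 2α₂)·DIC
At pH 8.01: [H⁺]/K1 = 10^-2.05 = 0.0089125, K2/[H⁺] = 10^-1.06 = 0.087096
α₁ = 1/(1 + 0.0089125 + 0.087096) = 1/1.0960 = 0.9124; α₂ = α₁·K2/[H⁺] = 0.07947
α₁ + 2α₂ = 1.0713
CA = 1.0713 × 2.12 = 2.27 mmol/kg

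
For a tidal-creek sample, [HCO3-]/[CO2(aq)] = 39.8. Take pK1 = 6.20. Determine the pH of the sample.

pH = 7.80

From K1 = [H⁺][HCO3-]/[CO2(aq)]:  pH = pK1 + log₁₀([HCO3-]/[CO2(aq)])
log₁₀(39.8) = +1.600
pH = 6.20 + (+1.600) = 7.80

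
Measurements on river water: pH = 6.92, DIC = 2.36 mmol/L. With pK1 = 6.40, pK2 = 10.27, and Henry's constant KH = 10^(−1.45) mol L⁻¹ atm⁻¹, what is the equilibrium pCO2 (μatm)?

pCO2 = 1.54×10^4 μatm

α₀ = 1 / (1 + K1/[H⁺] + K1K2/[H⁺]²) = 1 / (1 + 10^+0.52 + 10^-2.83)
   = 1 / (1 + 3.3113 + 0.0014791) = 1/4.3128 = 0.2319
[CO2*] = α₀ × DIC = 0.2319 × 2.36 = 0.5472 mmol/L
pCO2 = [CO2*]/KH = 5.472×10^-4 / 3.548×10^-2 = 1.54×10^4 μatm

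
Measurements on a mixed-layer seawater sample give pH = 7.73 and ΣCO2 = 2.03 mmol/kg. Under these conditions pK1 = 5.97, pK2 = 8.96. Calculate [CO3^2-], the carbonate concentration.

α₂ = 1 / (1 + [H⁺]/K2 + [H⁺]²/(K1K2)) = 1 / (1 + 10^+1.23 + 10^-0.53)
   = 1 / (1 + 16.982 + 0.29512) = 1/18.278 = 0.05471
[CO3²⁻] = α₂ × DIC = 0.05471 × 2.03 = 0.111 mmol/kg

[CO3²⁻] = 0.111 mmol/kg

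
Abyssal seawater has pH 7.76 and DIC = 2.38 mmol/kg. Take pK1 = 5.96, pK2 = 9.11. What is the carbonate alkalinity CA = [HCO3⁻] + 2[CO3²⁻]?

CA = 2.44 mmol/kg

CA = [HCO3⁻] + 2[CO3²⁻] = (α₁ + 2α₂)·DIC
At pH 7.76: [H⁺]/K1 = 10^-1.80 = 0.015849, K2/[H⁺] = 10^-1.35 = 0.044668
α₁ = 1/(1 + 0.015849 + 0.044668) = 1/1.0605 = 0.9429; α₂ = α₁·K2/[H⁺] = 0.04212
α₁ + 2α₂ = 1.0272
CA = 1.0272 × 2.38 = 2.44 mmol/kg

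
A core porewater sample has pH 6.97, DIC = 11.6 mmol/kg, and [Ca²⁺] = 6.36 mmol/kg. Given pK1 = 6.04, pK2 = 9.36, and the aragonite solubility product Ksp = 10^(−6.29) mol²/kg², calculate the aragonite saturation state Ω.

Ω = 0.523

α₂ = 1 / (1 + [H⁺]/K2 + [H⁺]²/(K1K2)) = 1 / (1 + 10^+2.39 + 10^+1.46)
   = 1 / (1 + 245.47 + 28.840) = 1/275.31 = 0.003632
[CO3²⁻] = α₂ × DIC = 0.003632 × 11.6 = 0.04213 mmol/kg
Ksp = 10^(−6.29) = 5.129×10^-7
Ω = [Ca²⁺][CO3²⁻]/Ksp = (6.36×10^-3)(4.213×10^-5) / 5.129×10^-7 = 0.523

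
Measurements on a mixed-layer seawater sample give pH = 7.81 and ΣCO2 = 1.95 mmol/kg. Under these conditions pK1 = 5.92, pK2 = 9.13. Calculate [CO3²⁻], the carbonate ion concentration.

[CO3²⁻] = 0.0880 mmol/kg

α₂ = 1 / (1 + [H⁺]/K2 + [H⁺]²/(K1K2)) = 1 / (1 + 10^+1.32 + 10^-0.57)
   = 1 / (1 + 20.893 + 0.26915) = 1/22.162 = 0.04512
[CO3²⁻] = α₂ × DIC = 0.04512 × 1.95 = 0.0880 mmol/kg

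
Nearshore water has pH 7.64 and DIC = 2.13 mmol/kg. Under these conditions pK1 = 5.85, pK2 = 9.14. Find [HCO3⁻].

[HCO3⁻] = 2.03 mmol/kg

α₁ = 1 / (1 + [H⁺]/K1 + K2/[H⁺]) = 1 / (1 + 10^-1.79 + 10^-1.50)
   = 1 / (1 + 0.016218 + 0.031623) = 1/1.0478 = 0.9543
[HCO3⁻] = α₁ × DIC = 0.9543 × 2.13 = 2.03 mmol/kg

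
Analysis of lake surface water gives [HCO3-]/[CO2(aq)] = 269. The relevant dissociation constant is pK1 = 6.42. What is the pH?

pH = 8.85

From K1 = [H⁺][HCO3-]/[CO2(aq)]:  pH = pK1 + log₁₀([HCO3-]/[CO2(aq)])
log₁₀(269) = +2.430
pH = 6.42 + (+2.430) = 8.85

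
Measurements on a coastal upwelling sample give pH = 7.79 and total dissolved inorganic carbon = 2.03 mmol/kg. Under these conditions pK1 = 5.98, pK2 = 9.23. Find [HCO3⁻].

[HCO3⁻] = 1.93 mmol/kg

α₁ = 1 / (1 + [H⁺]/K1 + K2/[H⁺]) = 1 / (1 + 10^-1.81 + 10^-1.44)
   = 1 / (1 + 0.015488 + 0.036308) = 1/1.0518 = 0.9508
[HCO3⁻] = α₁ × DIC = 0.9508 × 2.03 = 1.93 mmol/kg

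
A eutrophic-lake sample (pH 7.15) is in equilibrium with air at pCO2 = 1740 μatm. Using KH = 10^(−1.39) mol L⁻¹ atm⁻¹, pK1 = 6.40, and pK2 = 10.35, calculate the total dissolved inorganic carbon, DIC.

[CO2*] = KH · pCO2 = 10^(−1.39) × 1740×10^-6 = 7.088×10^-5 mol/L
α₀ = 1/(1 + K1/[H⁺] + K1K2/[H⁺]²) = 1/(1 + 10^+0.75 + 10^-2.45) = 0.1509
DIC = [CO2*]/α₀ = 7.088×10^-5 / 0.1509 = 0.470 mmol/L

DIC = 0.470 mmol/L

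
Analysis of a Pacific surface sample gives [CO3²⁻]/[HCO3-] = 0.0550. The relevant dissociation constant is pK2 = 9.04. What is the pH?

From K2 = [H⁺][CO3²⁻]/[HCO3-]:  pH = pK2 + log₁₀([CO3²⁻]/[HCO3-])
log₁₀(0.0550) = -1.260
pH = 9.04 + (-1.260) = 7.78

pH = 7.78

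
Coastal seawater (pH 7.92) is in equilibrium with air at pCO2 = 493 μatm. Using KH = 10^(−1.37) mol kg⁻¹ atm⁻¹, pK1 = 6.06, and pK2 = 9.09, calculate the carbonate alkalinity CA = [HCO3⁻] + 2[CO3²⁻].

CA = 1.73 mmol/kg

[CO2*] = KH · pCO2 = 10^(−1.37) × 493×10^-6 = 2.103×10^-5 mol/kg
α₀ = 1/(1 + K1/[H⁺] + K1K2/[H⁺]²) = 1/(1 + 10^+1.86 + 10^+0.69) = 0.01276
DIC = [CO2*]/α₀ = 2.103×10^-5 / 0.01276 = 1.648 mmol/kg
CA = (α₁ + 2α₂)·DIC = (0.9247 + 2×0.06252) × 1.648 = 1.73 mmol/kg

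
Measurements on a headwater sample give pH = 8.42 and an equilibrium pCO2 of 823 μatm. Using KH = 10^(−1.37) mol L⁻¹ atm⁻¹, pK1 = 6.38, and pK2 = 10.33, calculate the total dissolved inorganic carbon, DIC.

DIC = 3.93 mmol/L

[CO2*] = KH · pCO2 = 10^(−1.37) × 823×10^-6 = 3.511×10^-5 mol/L
α₀ = 1/(1 + K1/[H⁺] + K1K2/[H⁺]²) = 1/(1 + 10^+2.04 + 10^+0.13) = 0.008929
DIC = [CO2*]/α₀ = 3.511×10^-5 / 0.008929 = 3.93 mmol/L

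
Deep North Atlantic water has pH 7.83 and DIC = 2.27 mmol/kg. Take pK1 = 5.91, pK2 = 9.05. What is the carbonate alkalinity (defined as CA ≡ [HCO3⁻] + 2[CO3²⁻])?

CA = [HCO3⁻] + 2[CO3²⁻] = (α₁ + 2α₂)·DIC
At pH 7.83: [H⁺]/K1 = 10^-1.92 = 0.012023, K2/[H⁺] = 10^-1.22 = 0.060256
α₁ = 1/(1 + 0.012023 + 0.060256) = 1/1.0723 = 0.9326; α₂ = α₁·K2/[H⁺] = 0.05619
α₁ + 2α₂ = 1.0450
CA = 1.0450 × 2.27 = 2.37 mmol/kg

CA = 2.37 mmol/kg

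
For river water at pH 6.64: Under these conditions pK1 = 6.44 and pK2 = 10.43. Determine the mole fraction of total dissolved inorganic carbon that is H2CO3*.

α₀ = 0.387

α₀ = 1 / (1 + K1/[H⁺] + K1K2/[H⁺]²) = 1 / (1 + 10^+0.20 + 10^-3.59)
   = 1 / (1 + 1.5849 + 0.00025704) = 1/2.5852 = 0.3868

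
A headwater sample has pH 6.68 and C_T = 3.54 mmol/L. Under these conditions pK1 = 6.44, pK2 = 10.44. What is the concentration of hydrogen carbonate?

α₁ = 1 / (1 + [H⁺]/K1 + K2/[H⁺]) = 1 / (1 + 10^-0.24 + 10^-3.76)
   = 1 / (1 + 0.57544 + 0.00017378) = 1/1.5756 = 0.6347
[HCO3⁻] = α₁ × DIC = 0.6347 × 3.54 = 2.25 mmol/L

[HCO3⁻] = 2.25 mmol/L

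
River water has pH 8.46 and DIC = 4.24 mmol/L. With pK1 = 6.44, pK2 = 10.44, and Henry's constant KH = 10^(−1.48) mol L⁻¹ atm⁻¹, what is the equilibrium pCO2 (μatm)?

α₀ = 1 / (1 + K1/[H⁺] + K1K2/[H⁺]²) = 1 / (1 + 10^+2.02 + 10^+0.04)
   = 1 / (1 + 104.71 + 1.0965) = 1/106.81 = 0.009362
[CO2*] = α₀ × DIC = 0.009362 × 4.24 = 0.03970 mmol/L
pCO2 = [CO2*]/KH = 3.970×10^-5 / 3.311×10^-2 = 1200 μatm

pCO2 = 1200 μatm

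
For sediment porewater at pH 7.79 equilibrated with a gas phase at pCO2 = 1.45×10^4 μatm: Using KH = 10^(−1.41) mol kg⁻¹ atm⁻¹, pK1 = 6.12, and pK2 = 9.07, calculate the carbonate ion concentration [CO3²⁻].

[CO3²⁻] = 1.38 mmol/kg

[CO2*] = KH · pCO2 = 10^(−1.41) × 1.45×10^4×10^-6 = 5.641×10^-4 mol/kg
α₀ = 1/(1 + K1/[H⁺] + K1K2/[H⁺]²) = 1/(1 + 10^+1.67 + 10^+0.39) = 0.01991
DIC = [CO2*]/α₀ = 5.641×10^-4 / 0.01991 = 28.33 mmol/kg
[CO3²⁻] = α₂·DIC; α₂ = 0.04887, so [CO3²⁻] = 0.04887 × 28.33 = 1.38 mmol/kg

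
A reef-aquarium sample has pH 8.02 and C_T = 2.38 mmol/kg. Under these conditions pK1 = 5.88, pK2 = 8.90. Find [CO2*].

α₀ = 1 / (1 + K1/[H⁺] + K1K2/[H⁺]²) = 1 / (1 + 10^+2.14 + 10^+1.26)
   = 1 / (1 + 138.04 + 18.197) = 1/157.24 = 0.006360
[CO2*] = α₀ × DIC = 0.006360 × 2.38 = 0.0151 mmol/kg = 15.1 μmol/kg

[CO2*] = 15.1 μmol/kg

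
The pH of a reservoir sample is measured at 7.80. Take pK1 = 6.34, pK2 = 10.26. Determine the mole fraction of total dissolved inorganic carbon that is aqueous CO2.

α₀ = 0.0334

α₀ = 1 / (1 + K1/[H⁺] + K1K2/[H⁺]²) = 1 / (1 + 10^+1.46 + 10^-1.00)
   = 1 / (1 + 28.840 + 0.10000) = 1/29.940 = 0.03340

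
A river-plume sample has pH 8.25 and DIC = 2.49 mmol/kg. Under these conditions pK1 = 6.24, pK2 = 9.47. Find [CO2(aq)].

α₀ = 1 / (1 + K1/[H⁺] + K1K2/[H⁺]²) = 1 / (1 + 10^+2.01 + 10^+0.79)
   = 1 / (1 + 102.33 + 6.1660) = 1/109.50 = 0.009133
[CO2*] = α₀ × DIC = 0.009133 × 2.49 = 0.0227 mmol/kg

[CO2*] = 0.0227 mmol/kg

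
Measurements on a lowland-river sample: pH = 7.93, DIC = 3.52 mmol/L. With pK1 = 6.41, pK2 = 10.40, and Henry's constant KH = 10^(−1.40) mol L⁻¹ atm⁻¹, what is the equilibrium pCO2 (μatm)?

α₀ = 1 / (1 + K1/[H⁺] + K1K2/[H⁺]²) = 1 / (1 + 10^+1.52 + 10^-0.95)
   = 1 / (1 + 33.113 + 0.11220) = 1/34.225 = 0.02922
[CO2*] = α₀ × DIC = 0.02922 × 3.52 = 0.1028 mmol/L
pCO2 = [CO2*]/KH = 1.028×10^-4 / 3.981×10^-2 = 2580 μatm

pCO2 = 2580 μatm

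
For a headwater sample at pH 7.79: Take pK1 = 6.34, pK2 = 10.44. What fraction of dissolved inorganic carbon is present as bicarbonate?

α₁ = 1 / (1 + [H⁺]/K1 + K2/[H⁺]) = 1 / (1 + 10^-1.45 + 10^-2.65)
   = 1 / (1 + 0.035481 + 0.0022387) = 1/1.0377 = 0.9637

α₁ = 0.964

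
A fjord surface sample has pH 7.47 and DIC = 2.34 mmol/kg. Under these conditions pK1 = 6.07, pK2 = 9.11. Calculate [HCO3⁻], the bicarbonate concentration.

α₁ = 1 / (1 + [H⁺]/K1 + K2/[H⁺]) = 1 / (1 + 10^-1.40 + 10^-1.64)
   = 1 / (1 + 0.039811 + 0.022909) = 1/1.0627 = 0.9410
[HCO3⁻] = α₁ × DIC = 0.9410 × 2.34 = 2.20 mmol/kg

[HCO3⁻] = 2.20 mmol/kg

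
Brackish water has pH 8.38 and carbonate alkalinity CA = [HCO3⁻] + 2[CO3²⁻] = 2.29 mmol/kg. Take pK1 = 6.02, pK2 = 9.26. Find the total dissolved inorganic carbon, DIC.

DIC = 2.06 mmol/kg

CA = [HCO3⁻] + 2[CO3²⁻] = (α₁ + 2α₂)·DIC
At pH 8.38: [H⁺]/K1 = 10^-2.36 = 0.0043652, K2/[H⁺] = 10^-0.88 = 0.13183
α₁ = 1/(1 + 0.0043652 + 0.13183) = 1/1.1362 = 0.8801; α₂ = α₁·K2/[H⁺] = 0.1160
α₁ + 2α₂ = 1.1122
DIC = CA / (α₁ + 2α₂) = 2.29 / 1.1122 = 2.06 mmol/kg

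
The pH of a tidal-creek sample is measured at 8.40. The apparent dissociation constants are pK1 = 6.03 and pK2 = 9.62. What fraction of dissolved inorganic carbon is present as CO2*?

α₀ = 1 / (1 + K1/[H⁺] + K1K2/[H⁺]²) = 1 / (1 + 10^+2.37 + 10^+1.15)
   = 1 / (1 + 234.42 + 14.125) = 1/249.55 = 0.004007

α₀ = 0.00401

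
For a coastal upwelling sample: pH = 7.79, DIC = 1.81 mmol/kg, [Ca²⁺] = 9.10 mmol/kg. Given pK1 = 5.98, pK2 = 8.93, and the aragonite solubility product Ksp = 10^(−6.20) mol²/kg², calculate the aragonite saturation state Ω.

α₂ = 1 / (1 + [H⁺]/K2 + [H⁺]²/(K1K2)) = 1 / (1 + 10^+1.14 + 10^-0.67)
   = 1 / (1 + 13.804 + 0.21380) = 1/15.018 = 0.06659
[CO3²⁻] = α₂ × DIC = 0.06659 × 1.81 = 0.1205 mmol/kg
Ksp = 10^(−6.20) = 6.310×10^-7
Ω = [Ca²⁺][CO3²⁻]/Ksp = (9.10×10^-3)(1.205×10^-4) / 6.310×10^-7 = 1.74

Ω = 1.74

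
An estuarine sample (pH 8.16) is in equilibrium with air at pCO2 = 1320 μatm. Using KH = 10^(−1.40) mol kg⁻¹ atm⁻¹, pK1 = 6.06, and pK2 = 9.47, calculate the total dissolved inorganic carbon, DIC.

[CO2*] = KH · pCO2 = 10^(−1.40) × 1320×10^-6 = 5.255×10^-5 mol/kg
α₀ = 1/(1 + K1/[H⁺] + K1K2/[H⁺]²) = 1/(1 + 10^+2.10 + 10^+0.79) = 0.007515
DIC = [CO2*]/α₀ = 5.255×10^-5 / 0.007515 = 6.99 mmol/kg

DIC = 6.99 mmol/kg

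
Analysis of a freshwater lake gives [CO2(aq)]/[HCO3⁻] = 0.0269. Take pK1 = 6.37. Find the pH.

From K1 = [H⁺][HCO3⁻]/[CO2(aq)]:  pH = pK1 − log₁₀([CO2(aq)]/[HCO3⁻])
log₁₀(0.0269) = -1.570
pH = 6.37 − (-1.570) = 7.94

pH = 7.94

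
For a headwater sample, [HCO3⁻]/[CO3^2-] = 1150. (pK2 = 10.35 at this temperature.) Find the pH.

From K2 = [H⁺][CO3^2-]/[HCO3⁻]:  pH = pK2 − log₁₀([HCO3⁻]/[CO3^2-])
log₁₀(1150) = +3.061
pH = 10.35 − (+3.061) = 7.29

pH = 7.29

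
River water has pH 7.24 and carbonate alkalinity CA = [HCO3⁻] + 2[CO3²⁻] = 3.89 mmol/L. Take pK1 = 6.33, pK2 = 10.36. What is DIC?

CA = [HCO3⁻] + 2[CO3²⁻] = (α₁ + 2α₂)·DIC
At pH 7.24: [H⁺]/K1 = 10^-0.91 = 0.12303, K2/[H⁺] = 10^-3.12 = 0.00075858
α₁ = 1/(1 + 0.12303 + 0.00075858) = 1/1.1238 = 0.8898; α₂ = α₁·K2/[H⁺] = 0.0006750
α₁ + 2α₂ = 0.8912
DIC = CA / (α₁ + 2α₂) = 3.89 / 0.8912 = 4.36 mmol/L

DIC = 4.36 mmol/L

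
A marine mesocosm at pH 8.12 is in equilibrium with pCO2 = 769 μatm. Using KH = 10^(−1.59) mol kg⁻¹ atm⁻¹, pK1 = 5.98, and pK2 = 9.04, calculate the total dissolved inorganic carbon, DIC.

[CO2*] = KH · pCO2 = 10^(−1.59) × 769×10^-6 = 1.977×10^-5 mol/kg
α₀ = 1/(1 + K1/[H⁺] + K1K2/[H⁺]²) = 1/(1 + 10^+2.14 + 10^+1.22) = 0.006425
DIC = [CO2*]/α₀ = 1.977×10^-5 / 0.006425 = 3.08 mmol/kg

DIC = 3.08 mmol/kg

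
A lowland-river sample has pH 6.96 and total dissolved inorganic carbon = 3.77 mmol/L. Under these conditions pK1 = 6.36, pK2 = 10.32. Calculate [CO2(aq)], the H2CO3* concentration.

α₀ = 1 / (1 + K1/[H⁺] + K1K2/[H⁺]²) = 1 / (1 + 10^+0.60 + 10^-2.76)
   = 1 / (1 + 3.9811 + 0.0017378) = 1/4.9828 = 0.2007
[CO2*] = α₀ × DIC = 0.2007 × 3.77 = 0.757 mmol/L

[CO2*] = 0.757 mmol/L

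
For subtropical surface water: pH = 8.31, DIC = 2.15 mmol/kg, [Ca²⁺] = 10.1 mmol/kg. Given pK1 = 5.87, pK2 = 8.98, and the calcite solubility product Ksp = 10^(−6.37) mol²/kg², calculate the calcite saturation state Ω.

α₂ = 1 / (1 + [H⁺]/K2 + [H⁺]²/(K1K2)) = 1 / (1 + 10^+0.67 + 10^-1.77)
   = 1 / (1 + 4.6774 + 0.016982) = 1/5.6943 = 0.1756
[CO3²⁻] = α₂ × DIC = 0.1756 × 2.15 = 0.3776 mmol/kg
Ksp = 10^(−6.37) = 4.266×10^-7
Ω = [Ca²⁺][CO3²⁻]/Ksp = (10.1×10^-3)(3.776×10^-4) / 4.266×10^-7 = 8.94

Ω = 8.94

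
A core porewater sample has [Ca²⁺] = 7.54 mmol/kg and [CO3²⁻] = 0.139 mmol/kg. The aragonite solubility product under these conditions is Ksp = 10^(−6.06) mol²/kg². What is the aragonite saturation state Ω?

Ω = 1.20

Ksp = 10^(−6.06) = 8.710×10^-7
Ω = [Ca²⁺][CO3²⁻]/Ksp = (7.54×10^-3)(0.139×10^-3) / 8.710×10^-7 = 1.20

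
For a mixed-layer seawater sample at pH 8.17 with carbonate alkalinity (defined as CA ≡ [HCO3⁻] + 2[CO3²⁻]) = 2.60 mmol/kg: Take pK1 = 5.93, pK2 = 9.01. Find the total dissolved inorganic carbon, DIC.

DIC = 2.32 mmol/kg

CA = [HCO3⁻] + 2[CO3²⁻] = (α₁ + 2α₂)·DIC
At pH 8.17: [H⁺]/K1 = 10^-2.24 = 0.0057544, K2/[H⁺] = 10^-0.84 = 0.14454
α₁ = 1/(1 + 0.0057544 + 0.14454) = 1/1.1503 = 0.8693; α₂ = α₁·K2/[H⁺] = 0.1257
α₁ + 2α₂ = 1.1207
DIC = CA / (α₁ + 2α₂) = 2.60 / 1.1207 = 2.32 mmol/kg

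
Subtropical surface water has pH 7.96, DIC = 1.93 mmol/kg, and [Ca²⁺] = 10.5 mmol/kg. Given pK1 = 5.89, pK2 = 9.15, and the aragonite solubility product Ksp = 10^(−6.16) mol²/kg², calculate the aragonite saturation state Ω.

α₂ = 1 / (1 + [H⁺]/K2 + [H⁺]²/(K1K2)) = 1 / (1 + 10^+1.19 + 10^-0.88)
   = 1 / (1 + 15.488 + 0.13183) = 1/16.620 = 0.06017
[CO3²⁻] = α₂ × DIC = 0.06017 × 1.93 = 0.1161 mmol/kg
Ksp = 10^(−6.16) = 6.918×10^-7
Ω = [Ca²⁺][CO3²⁻]/Ksp = (10.5×10^-3)(1.161×10^-4) / 6.918×10^-7 = 1.76

Ω = 1.76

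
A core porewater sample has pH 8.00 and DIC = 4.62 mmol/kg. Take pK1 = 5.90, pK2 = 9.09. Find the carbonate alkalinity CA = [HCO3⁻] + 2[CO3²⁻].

CA = 4.93 mmol/kg

CA = [HCO3⁻] + 2[CO3²⁻] = (α₁ + 2α₂)·DIC
At pH 8.00: [H⁺]/K1 = 10^-2.10 = 0.0079433, K2/[H⁺] = 10^-1.09 = 0.081283
α₁ = 1/(1 + 0.0079433 + 0.081283) = 1/1.0892 = 0.9181; α₂ = α₁·K2/[H⁺] = 0.07462
α₁ + 2α₂ = 1.0673
CA = 1.0673 × 4.62 = 4.93 mmol/kg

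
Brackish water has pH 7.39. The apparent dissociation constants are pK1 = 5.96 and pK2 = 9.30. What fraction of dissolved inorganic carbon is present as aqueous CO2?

α₀ = 1 / (1 + K1/[H⁺] + K1K2/[H⁺]²) = 1 / (1 + 10^+1.43 + 10^-0.48)
   = 1 / (1 + 26.915 + 0.33113) = 1/28.246 = 0.03540

α₀ = 0.0354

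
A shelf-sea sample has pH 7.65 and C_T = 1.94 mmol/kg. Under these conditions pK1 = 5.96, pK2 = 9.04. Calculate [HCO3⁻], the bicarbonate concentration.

α₁ = 1 / (1 + [H⁺]/K1 + K2/[H⁺]) = 1 / (1 + 10^-1.69 + 10^-1.39)
   = 1 / (1 + 0.020417 + 0.040738) = 1/1.0612 = 0.9424
[HCO3⁻] = α₁ × DIC = 0.9424 × 1.94 = 1.83 mmol/kg

[HCO3⁻] = 1.83 mmol/kg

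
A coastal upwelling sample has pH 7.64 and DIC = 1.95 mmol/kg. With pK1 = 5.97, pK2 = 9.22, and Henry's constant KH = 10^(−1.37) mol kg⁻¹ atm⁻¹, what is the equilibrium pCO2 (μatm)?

α₀ = 1 / (1 + K1/[H⁺] + K1K2/[H⁺]²) = 1 / (1 + 10^+1.67 + 10^+0.09)
   = 1 / (1 + 46.774 + 1.2303) = 1/49.004 = 0.02041
[CO2*] = α₀ × DIC = 0.02041 × 1.95 = 0.03979 mmol/kg
pCO2 = [CO2*]/KH = 3.979×10^-5 / 4.266×10^-2 = 933 μatm

pCO2 = 933 μatm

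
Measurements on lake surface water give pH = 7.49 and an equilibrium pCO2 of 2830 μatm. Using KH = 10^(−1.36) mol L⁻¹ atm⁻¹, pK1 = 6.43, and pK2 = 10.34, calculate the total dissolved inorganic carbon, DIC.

DIC = 1.54 mmol/L

[CO2*] = KH · pCO2 = 10^(−1.36) × 2830×10^-6 = 1.235×10^-4 mol/L
α₀ = 1/(1 + K1/[H⁺] + K1K2/[H⁺]²) = 1/(1 + 10^+1.06 + 10^-1.79) = 0.08001
DIC = [CO2*]/α₀ = 1.235×10^-4 / 0.08001 = 1.54 mmol/L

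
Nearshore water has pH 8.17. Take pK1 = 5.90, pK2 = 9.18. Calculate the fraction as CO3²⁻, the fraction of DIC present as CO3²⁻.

α₂ = 1 / (1 + [H⁺]/K2 + [H⁺]²/(K1K2)) = 1 / (1 + 10^+1.01 + 10^-1.26)
   = 1 / (1 + 10.233 + 0.054954) = 1/11.288 = 0.08859

α₂ = 0.0886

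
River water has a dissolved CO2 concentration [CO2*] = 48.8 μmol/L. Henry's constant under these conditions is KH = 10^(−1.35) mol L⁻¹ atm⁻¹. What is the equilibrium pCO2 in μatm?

pCO2 = 1090 μatm

KH = 10^(−1.35) = 4.467×10^-2 mol L⁻¹ atm⁻¹
pCO2 = [CO2*]/KH = 48.8×10^-6 / 4.467×10^-2 = 1.09×10^-3 atm = 1090 μatm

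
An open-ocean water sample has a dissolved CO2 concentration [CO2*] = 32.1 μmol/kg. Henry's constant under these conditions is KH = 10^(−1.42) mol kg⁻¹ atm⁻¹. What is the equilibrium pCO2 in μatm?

pCO2 = 844 μatm

KH = 10^(−1.42) = 3.802×10^-2 mol kg⁻¹ atm⁻¹
pCO2 = [CO2*]/KH = 32.1×10^-6 / 3.802×10^-2 = 8.44×10^-4 atm = 844 μatm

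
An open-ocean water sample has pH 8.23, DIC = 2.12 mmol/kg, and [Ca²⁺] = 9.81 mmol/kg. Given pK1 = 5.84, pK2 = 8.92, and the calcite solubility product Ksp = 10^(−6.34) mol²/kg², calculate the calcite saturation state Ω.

Ω = 7.69

α₂ = 1 / (1 + [H⁺]/K2 + [H⁺]²/(K1K2)) = 1 / (1 + 10^+0.69 + 10^-1.70)
   = 1 / (1 + 4.8978 + 0.019953) = 1/5.9177 = 0.1690
[CO3²⁻] = α₂ × DIC = 0.1690 × 2.12 = 0.3582 mmol/kg
Ksp = 10^(−6.34) = 4.571×10^-7
Ω = [Ca²⁺][CO3²⁻]/Ksp = (9.81×10^-3)(3.582×10^-4) / 4.571×10^-7 = 7.69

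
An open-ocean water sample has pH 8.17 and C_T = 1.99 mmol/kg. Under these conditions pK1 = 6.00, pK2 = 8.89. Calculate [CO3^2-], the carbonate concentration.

α₂ = 1 / (1 + [H⁺]/K2 + [H⁺]²/(K1K2)) = 1 / (1 + 10^+0.72 + 10^-1.45)
   = 1 / (1 + 5.2481 + 0.035481) = 1/6.2836 = 0.1591
[CO3²⁻] = α₂ × DIC = 0.1591 × 1.99 = 0.317 mmol/kg

[CO3²⁻] = 0.317 mmol/kg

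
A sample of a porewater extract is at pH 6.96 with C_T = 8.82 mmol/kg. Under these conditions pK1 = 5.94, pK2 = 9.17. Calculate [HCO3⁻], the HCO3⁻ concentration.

[HCO3⁻] = 8.01 mmol/kg

α₁ = 1 / (1 + [H⁺]/K1 + K2/[H⁺]) = 1 / (1 + 10^-1.02 + 10^-2.21)
   = 1 / (1 + 0.095499 + 0.0061660) = 1/1.1017 = 0.9077
[HCO3⁻] = α₁ × DIC = 0.9077 × 8.82 = 8.01 mmol/kg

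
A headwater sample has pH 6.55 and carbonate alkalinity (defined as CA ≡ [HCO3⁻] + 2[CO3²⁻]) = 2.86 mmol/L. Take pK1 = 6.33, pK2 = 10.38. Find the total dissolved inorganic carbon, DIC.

DIC = 4.58 mmol/L

CA = [HCO3⁻] + 2[CO3²⁻] = (α₁ + 2α₂)·DIC
At pH 6.55: [H⁺]/K1 = 10^-0.22 = 0.60256, K2/[H⁺] = 10^-3.83 = 0.00014791
α₁ = 1/(1 + 0.60256 + 0.00014791) = 1/1.6027 = 0.6239; α₂ = α₁·K2/[H⁺] = 9.229×10^-5
α₁ + 2α₂ = 0.6241
DIC = CA / (α₁ + 2α₂) = 2.86 / 0.6241 = 4.58 mmol/L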